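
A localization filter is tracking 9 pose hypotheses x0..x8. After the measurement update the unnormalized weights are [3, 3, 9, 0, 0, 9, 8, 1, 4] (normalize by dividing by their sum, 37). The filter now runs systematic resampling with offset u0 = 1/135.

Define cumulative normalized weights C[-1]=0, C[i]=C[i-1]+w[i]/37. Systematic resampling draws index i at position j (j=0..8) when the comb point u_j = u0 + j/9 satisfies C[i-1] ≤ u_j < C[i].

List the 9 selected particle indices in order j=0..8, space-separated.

C = [3/37, 6/37, 15/37, 15/37, 15/37, 24/37, 32/37, 33/37, 1]
j=0: u_0=1/135 ∈ [0, 3/37) → index 0
j=1: u_1=16/135 ∈ [3/37, 6/37) → index 1
j=2: u_2=31/135 ∈ [6/37, 15/37) → index 2
j=3: u_3=46/135 ∈ [6/37, 15/37) → index 2
j=4: u_4=61/135 ∈ [15/37, 24/37) → index 5
j=5: u_5=76/135 ∈ [15/37, 24/37) → index 5
j=6: u_6=91/135 ∈ [24/37, 32/37) → index 6
j=7: u_7=106/135 ∈ [24/37, 32/37) → index 6
j=8: u_8=121/135 ∈ [33/37, 1) → index 8

0 1 2 2 5 5 6 6 8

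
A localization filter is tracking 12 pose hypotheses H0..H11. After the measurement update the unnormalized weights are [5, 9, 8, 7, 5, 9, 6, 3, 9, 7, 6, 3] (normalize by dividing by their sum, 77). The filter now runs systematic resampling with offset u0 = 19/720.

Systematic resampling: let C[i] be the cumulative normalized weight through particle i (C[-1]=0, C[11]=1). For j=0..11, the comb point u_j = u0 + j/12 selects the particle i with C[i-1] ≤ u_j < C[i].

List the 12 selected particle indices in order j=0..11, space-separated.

0 1 2 2 3 5 5 6 8 8 9 10

C = [5/77, 2/11, 2/7, 29/77, 34/77, 43/77, 7/11, 52/77, 61/77, 68/77, 74/77, 1]
j=0: u_0=19/720 ∈ [0, 5/77) → index 0
j=1: u_1=79/720 ∈ [5/77, 2/11) → index 1
j=2: u_2=139/720 ∈ [2/11, 2/7) → index 2
j=3: u_3=199/720 ∈ [2/11, 2/7) → index 2
j=4: u_4=259/720 ∈ [2/7, 29/77) → index 3
j=5: u_5=319/720 ∈ [34/77, 43/77) → index 5
j=6: u_6=379/720 ∈ [34/77, 43/77) → index 5
j=7: u_7=439/720 ∈ [43/77, 7/11) → index 6
j=8: u_8=499/720 ∈ [52/77, 61/77) → index 8
j=9: u_9=559/720 ∈ [52/77, 61/77) → index 8
j=10: u_10=619/720 ∈ [61/77, 68/77) → index 9
j=11: u_11=679/720 ∈ [68/77, 74/77) → index 10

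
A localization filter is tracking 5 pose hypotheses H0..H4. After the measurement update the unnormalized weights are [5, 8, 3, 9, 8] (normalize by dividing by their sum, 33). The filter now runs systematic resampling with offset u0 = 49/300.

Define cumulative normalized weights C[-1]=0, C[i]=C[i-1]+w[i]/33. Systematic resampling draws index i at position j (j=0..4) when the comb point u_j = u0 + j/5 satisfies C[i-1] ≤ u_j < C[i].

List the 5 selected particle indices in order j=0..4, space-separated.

C = [5/33, 13/33, 16/33, 25/33, 1]
j=0: u_0=49/300 ∈ [5/33, 13/33) → index 1
j=1: u_1=109/300 ∈ [5/33, 13/33) → index 1
j=2: u_2=169/300 ∈ [16/33, 25/33) → index 3
j=3: u_3=229/300 ∈ [25/33, 1) → index 4
j=4: u_4=289/300 ∈ [25/33, 1) → index 4

1 1 3 4 4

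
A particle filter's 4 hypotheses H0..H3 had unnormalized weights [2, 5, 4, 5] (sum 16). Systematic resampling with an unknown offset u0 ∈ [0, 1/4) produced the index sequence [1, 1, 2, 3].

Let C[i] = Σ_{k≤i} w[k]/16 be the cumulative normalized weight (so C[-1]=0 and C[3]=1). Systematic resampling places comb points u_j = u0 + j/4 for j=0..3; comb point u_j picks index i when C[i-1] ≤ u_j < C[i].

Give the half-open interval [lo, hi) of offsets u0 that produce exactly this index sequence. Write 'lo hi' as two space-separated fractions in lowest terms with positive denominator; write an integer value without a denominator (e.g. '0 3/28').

C = [1/8, 7/16, 11/16, 1]
j=0 picked index 1: u0 ∈ [1/8, 7/16)
j=1 picked index 1: u0 ∈ [-1/8, 3/16)
j=2 picked index 2: u0 ∈ [-1/16, 3/16)
j=3 picked index 3: u0 ∈ [-1/16, 1/4)
intersection: [1/8, 3/16)

1/8 3/16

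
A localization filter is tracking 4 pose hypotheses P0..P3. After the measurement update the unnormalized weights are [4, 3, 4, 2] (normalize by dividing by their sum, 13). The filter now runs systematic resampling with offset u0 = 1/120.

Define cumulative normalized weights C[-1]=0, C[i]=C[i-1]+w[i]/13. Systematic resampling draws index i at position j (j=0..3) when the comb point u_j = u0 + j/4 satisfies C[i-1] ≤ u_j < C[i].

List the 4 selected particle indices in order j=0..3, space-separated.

C = [4/13, 7/13, 11/13, 1]
j=0: u_0=1/120 ∈ [0, 4/13) → index 0
j=1: u_1=31/120 ∈ [0, 4/13) → index 0
j=2: u_2=61/120 ∈ [4/13, 7/13) → index 1
j=3: u_3=91/120 ∈ [7/13, 11/13) → index 2

0 0 1 2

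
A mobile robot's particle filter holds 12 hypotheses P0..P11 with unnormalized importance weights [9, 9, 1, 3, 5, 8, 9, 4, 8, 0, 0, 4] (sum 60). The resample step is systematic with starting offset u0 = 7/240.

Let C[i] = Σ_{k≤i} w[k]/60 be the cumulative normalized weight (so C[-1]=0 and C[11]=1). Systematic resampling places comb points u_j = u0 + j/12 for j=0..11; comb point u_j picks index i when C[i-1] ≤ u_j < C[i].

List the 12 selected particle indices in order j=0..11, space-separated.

C = [3/20, 3/10, 19/60, 11/30, 9/20, 7/12, 11/15, 4/5, 14/15, 14/15, 14/15, 1]
j=0: u_0=7/240 ∈ [0, 3/20) → index 0
j=1: u_1=9/80 ∈ [0, 3/20) → index 0
j=2: u_2=47/240 ∈ [3/20, 3/10) → index 1
j=3: u_3=67/240 ∈ [3/20, 3/10) → index 1
j=4: u_4=29/80 ∈ [19/60, 11/30) → index 3
j=5: u_5=107/240 ∈ [11/30, 9/20) → index 4
j=6: u_6=127/240 ∈ [9/20, 7/12) → index 5
j=7: u_7=49/80 ∈ [7/12, 11/15) → index 6
j=8: u_8=167/240 ∈ [7/12, 11/15) → index 6
j=9: u_9=187/240 ∈ [11/15, 4/5) → index 7
j=10: u_10=69/80 ∈ [4/5, 14/15) → index 8
j=11: u_11=227/240 ∈ [14/15, 1) → index 11

0 0 1 1 3 4 5 6 6 7 8 11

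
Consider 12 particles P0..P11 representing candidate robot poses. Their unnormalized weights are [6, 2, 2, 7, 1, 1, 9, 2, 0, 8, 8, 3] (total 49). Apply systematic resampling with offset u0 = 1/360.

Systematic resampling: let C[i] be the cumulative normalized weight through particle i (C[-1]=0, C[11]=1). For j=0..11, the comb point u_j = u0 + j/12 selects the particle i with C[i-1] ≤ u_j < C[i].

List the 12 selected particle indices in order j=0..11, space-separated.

0 0 2 3 3 6 6 7 9 9 10 10

C = [6/49, 8/49, 10/49, 17/49, 18/49, 19/49, 4/7, 30/49, 30/49, 38/49, 46/49, 1]
j=0: u_0=1/360 ∈ [0, 6/49) → index 0
j=1: u_1=31/360 ∈ [0, 6/49) → index 0
j=2: u_2=61/360 ∈ [8/49, 10/49) → index 2
j=3: u_3=91/360 ∈ [10/49, 17/49) → index 3
j=4: u_4=121/360 ∈ [10/49, 17/49) → index 3
j=5: u_5=151/360 ∈ [19/49, 4/7) → index 6
j=6: u_6=181/360 ∈ [19/49, 4/7) → index 6
j=7: u_7=211/360 ∈ [4/7, 30/49) → index 7
j=8: u_8=241/360 ∈ [30/49, 38/49) → index 9
j=9: u_9=271/360 ∈ [30/49, 38/49) → index 9
j=10: u_10=301/360 ∈ [38/49, 46/49) → index 10
j=11: u_11=331/360 ∈ [38/49, 46/49) → index 10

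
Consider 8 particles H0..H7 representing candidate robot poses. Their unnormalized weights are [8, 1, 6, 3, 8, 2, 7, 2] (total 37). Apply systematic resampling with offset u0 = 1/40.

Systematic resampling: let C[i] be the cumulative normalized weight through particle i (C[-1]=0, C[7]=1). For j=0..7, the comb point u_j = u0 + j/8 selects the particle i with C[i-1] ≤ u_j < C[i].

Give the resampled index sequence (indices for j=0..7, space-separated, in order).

C = [8/37, 9/37, 15/37, 18/37, 26/37, 28/37, 35/37, 1]
j=0: u_0=1/40 ∈ [0, 8/37) → index 0
j=1: u_1=3/20 ∈ [0, 8/37) → index 0
j=2: u_2=11/40 ∈ [9/37, 15/37) → index 2
j=3: u_3=2/5 ∈ [9/37, 15/37) → index 2
j=4: u_4=21/40 ∈ [18/37, 26/37) → index 4
j=5: u_5=13/20 ∈ [18/37, 26/37) → index 4
j=6: u_6=31/40 ∈ [28/37, 35/37) → index 6
j=7: u_7=9/10 ∈ [28/37, 35/37) → index 6

0 0 2 2 4 4 6 6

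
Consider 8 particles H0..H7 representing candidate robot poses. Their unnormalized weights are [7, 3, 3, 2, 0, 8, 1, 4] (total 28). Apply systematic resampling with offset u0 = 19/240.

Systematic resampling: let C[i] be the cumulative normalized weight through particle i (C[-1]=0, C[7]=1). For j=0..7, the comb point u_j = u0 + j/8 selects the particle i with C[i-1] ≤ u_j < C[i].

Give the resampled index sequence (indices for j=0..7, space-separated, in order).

C = [1/4, 5/14, 13/28, 15/28, 15/28, 23/28, 6/7, 1]
j=0: u_0=19/240 ∈ [0, 1/4) → index 0
j=1: u_1=49/240 ∈ [0, 1/4) → index 0
j=2: u_2=79/240 ∈ [1/4, 5/14) → index 1
j=3: u_3=109/240 ∈ [5/14, 13/28) → index 2
j=4: u_4=139/240 ∈ [15/28, 23/28) → index 5
j=5: u_5=169/240 ∈ [15/28, 23/28) → index 5
j=6: u_6=199/240 ∈ [23/28, 6/7) → index 6
j=7: u_7=229/240 ∈ [6/7, 1) → index 7

0 0 1 2 5 5 6 7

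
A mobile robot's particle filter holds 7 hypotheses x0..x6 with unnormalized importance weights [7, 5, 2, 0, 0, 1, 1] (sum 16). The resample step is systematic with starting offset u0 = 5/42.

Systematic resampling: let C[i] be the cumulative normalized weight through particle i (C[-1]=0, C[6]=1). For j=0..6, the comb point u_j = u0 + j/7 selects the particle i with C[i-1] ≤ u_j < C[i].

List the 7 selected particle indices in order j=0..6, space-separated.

C = [7/16, 3/4, 7/8, 7/8, 7/8, 15/16, 1]
j=0: u_0=5/42 ∈ [0, 7/16) → index 0
j=1: u_1=11/42 ∈ [0, 7/16) → index 0
j=2: u_2=17/42 ∈ [0, 7/16) → index 0
j=3: u_3=23/42 ∈ [7/16, 3/4) → index 1
j=4: u_4=29/42 ∈ [7/16, 3/4) → index 1
j=5: u_5=5/6 ∈ [3/4, 7/8) → index 2
j=6: u_6=41/42 ∈ [15/16, 1) → index 6

0 0 0 1 1 2 6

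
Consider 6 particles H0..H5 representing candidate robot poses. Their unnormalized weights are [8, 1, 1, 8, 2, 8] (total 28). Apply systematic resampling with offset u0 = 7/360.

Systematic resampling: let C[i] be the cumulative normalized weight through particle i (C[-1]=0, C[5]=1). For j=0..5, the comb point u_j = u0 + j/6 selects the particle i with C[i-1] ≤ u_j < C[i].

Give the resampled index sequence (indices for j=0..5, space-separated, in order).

C = [2/7, 9/28, 5/14, 9/14, 5/7, 1]
j=0: u_0=7/360 ∈ [0, 2/7) → index 0
j=1: u_1=67/360 ∈ [0, 2/7) → index 0
j=2: u_2=127/360 ∈ [9/28, 5/14) → index 2
j=3: u_3=187/360 ∈ [5/14, 9/14) → index 3
j=4: u_4=247/360 ∈ [9/14, 5/7) → index 4
j=5: u_5=307/360 ∈ [5/7, 1) → index 5

0 0 2 3 4 5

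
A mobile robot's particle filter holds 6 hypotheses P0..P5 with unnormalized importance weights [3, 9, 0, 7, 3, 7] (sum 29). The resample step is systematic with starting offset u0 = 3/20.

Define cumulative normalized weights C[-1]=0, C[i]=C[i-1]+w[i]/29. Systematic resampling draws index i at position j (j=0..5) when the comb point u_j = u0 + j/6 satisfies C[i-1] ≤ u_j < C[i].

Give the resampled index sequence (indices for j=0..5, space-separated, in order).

1 1 3 3 5 5

C = [3/29, 12/29, 12/29, 19/29, 22/29, 1]
j=0: u_0=3/20 ∈ [3/29, 12/29) → index 1
j=1: u_1=19/60 ∈ [3/29, 12/29) → index 1
j=2: u_2=29/60 ∈ [12/29, 19/29) → index 3
j=3: u_3=13/20 ∈ [12/29, 19/29) → index 3
j=4: u_4=49/60 ∈ [22/29, 1) → index 5
j=5: u_5=59/60 ∈ [22/29, 1) → index 5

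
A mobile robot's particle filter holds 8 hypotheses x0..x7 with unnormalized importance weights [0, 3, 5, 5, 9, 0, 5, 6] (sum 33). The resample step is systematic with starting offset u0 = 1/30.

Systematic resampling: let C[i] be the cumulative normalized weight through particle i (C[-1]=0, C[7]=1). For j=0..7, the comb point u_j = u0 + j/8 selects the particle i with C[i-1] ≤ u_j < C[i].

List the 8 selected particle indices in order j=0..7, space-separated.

1 2 3 4 4 4 6 7

C = [0, 1/11, 8/33, 13/33, 2/3, 2/3, 9/11, 1]
j=0: u_0=1/30 ∈ [0, 1/11) → index 1
j=1: u_1=19/120 ∈ [1/11, 8/33) → index 2
j=2: u_2=17/60 ∈ [8/33, 13/33) → index 3
j=3: u_3=49/120 ∈ [13/33, 2/3) → index 4
j=4: u_4=8/15 ∈ [13/33, 2/3) → index 4
j=5: u_5=79/120 ∈ [13/33, 2/3) → index 4
j=6: u_6=47/60 ∈ [2/3, 9/11) → index 6
j=7: u_7=109/120 ∈ [9/11, 1) → index 7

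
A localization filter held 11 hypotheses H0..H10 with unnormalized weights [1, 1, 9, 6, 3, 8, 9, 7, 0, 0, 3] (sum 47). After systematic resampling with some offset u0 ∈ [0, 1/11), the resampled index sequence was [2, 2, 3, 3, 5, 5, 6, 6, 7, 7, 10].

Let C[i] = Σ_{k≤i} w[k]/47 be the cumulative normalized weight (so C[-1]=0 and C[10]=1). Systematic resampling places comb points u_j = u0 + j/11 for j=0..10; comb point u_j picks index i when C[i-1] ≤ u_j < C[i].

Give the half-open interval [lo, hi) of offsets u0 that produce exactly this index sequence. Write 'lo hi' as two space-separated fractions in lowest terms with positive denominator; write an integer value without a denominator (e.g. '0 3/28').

C = [1/47, 2/47, 11/47, 17/47, 20/47, 28/47, 37/47, 44/47, 44/47, 44/47, 1]
j=0 picked index 2: u0 ∈ [2/47, 11/47)
j=1 picked index 2: u0 ∈ [-25/517, 74/517)
j=2 picked index 3: u0 ∈ [27/517, 93/517)
j=3 picked index 3: u0 ∈ [-20/517, 46/517)
j=4 picked index 5: u0 ∈ [32/517, 120/517)
j=5 picked index 5: u0 ∈ [-15/517, 73/517)
j=6 picked index 6: u0 ∈ [26/517, 125/517)
j=7 picked index 6: u0 ∈ [-21/517, 78/517)
j=8 picked index 7: u0 ∈ [31/517, 108/517)
j=9 picked index 7: u0 ∈ [-16/517, 61/517)
j=10 picked index 10: u0 ∈ [14/517, 1/11)
intersection: [32/517, 46/517)

32/517 46/517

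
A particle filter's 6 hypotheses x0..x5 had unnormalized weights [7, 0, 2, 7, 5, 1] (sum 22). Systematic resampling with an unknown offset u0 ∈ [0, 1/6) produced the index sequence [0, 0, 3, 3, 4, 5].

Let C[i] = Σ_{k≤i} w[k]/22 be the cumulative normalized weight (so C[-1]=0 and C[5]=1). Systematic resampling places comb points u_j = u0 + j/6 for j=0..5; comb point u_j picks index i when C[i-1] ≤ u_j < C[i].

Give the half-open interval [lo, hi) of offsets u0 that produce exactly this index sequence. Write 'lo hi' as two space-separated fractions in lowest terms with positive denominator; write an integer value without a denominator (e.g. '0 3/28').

4/33 5/33

C = [7/22, 7/22, 9/22, 8/11, 21/22, 1]
j=0 picked index 0: u0 ∈ [0, 7/22)
j=1 picked index 0: u0 ∈ [-1/6, 5/33)
j=2 picked index 3: u0 ∈ [5/66, 13/33)
j=3 picked index 3: u0 ∈ [-1/11, 5/22)
j=4 picked index 4: u0 ∈ [2/33, 19/66)
j=5 picked index 5: u0 ∈ [4/33, 1/6)
intersection: [4/33, 5/33)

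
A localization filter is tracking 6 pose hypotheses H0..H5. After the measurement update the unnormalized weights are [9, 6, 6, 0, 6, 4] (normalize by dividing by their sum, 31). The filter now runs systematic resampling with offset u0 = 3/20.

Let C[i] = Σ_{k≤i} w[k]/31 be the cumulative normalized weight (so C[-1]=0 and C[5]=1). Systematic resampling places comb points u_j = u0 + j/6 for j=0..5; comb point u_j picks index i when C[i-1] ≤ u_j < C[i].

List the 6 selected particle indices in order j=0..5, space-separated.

C = [9/31, 15/31, 21/31, 21/31, 27/31, 1]
j=0: u_0=3/20 ∈ [0, 9/31) → index 0
j=1: u_1=19/60 ∈ [9/31, 15/31) → index 1
j=2: u_2=29/60 ∈ [9/31, 15/31) → index 1
j=3: u_3=13/20 ∈ [15/31, 21/31) → index 2
j=4: u_4=49/60 ∈ [21/31, 27/31) → index 4
j=5: u_5=59/60 ∈ [27/31, 1) → index 5

0 1 1 2 4 5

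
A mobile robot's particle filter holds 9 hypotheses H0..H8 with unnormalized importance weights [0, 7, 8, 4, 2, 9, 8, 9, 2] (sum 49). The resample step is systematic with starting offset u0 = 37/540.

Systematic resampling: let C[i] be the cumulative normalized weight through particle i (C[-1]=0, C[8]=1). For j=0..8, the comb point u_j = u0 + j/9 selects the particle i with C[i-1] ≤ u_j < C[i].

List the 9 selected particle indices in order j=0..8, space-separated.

1 2 2 4 5 6 6 7 7

C = [0, 1/7, 15/49, 19/49, 3/7, 30/49, 38/49, 47/49, 1]
j=0: u_0=37/540 ∈ [0, 1/7) → index 1
j=1: u_1=97/540 ∈ [1/7, 15/49) → index 2
j=2: u_2=157/540 ∈ [1/7, 15/49) → index 2
j=3: u_3=217/540 ∈ [19/49, 3/7) → index 4
j=4: u_4=277/540 ∈ [3/7, 30/49) → index 5
j=5: u_5=337/540 ∈ [30/49, 38/49) → index 6
j=6: u_6=397/540 ∈ [30/49, 38/49) → index 6
j=7: u_7=457/540 ∈ [38/49, 47/49) → index 7
j=8: u_8=517/540 ∈ [38/49, 47/49) → index 7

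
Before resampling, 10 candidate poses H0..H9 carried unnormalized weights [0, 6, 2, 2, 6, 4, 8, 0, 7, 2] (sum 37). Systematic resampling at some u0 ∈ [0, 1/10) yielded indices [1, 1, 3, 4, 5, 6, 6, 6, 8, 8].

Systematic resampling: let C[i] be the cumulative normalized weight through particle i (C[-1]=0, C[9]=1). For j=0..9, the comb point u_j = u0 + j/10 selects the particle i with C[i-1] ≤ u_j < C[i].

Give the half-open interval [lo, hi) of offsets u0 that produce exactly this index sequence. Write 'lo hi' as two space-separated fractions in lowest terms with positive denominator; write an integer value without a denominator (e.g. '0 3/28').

3/74 17/370

C = [0, 6/37, 8/37, 10/37, 16/37, 20/37, 28/37, 28/37, 35/37, 1]
j=0 picked index 1: u0 ∈ [0, 6/37)
j=1 picked index 1: u0 ∈ [-1/10, 23/370)
j=2 picked index 3: u0 ∈ [3/185, 13/185)
j=3 picked index 4: u0 ∈ [-11/370, 49/370)
j=4 picked index 5: u0 ∈ [6/185, 26/185)
j=5 picked index 6: u0 ∈ [3/74, 19/74)
j=6 picked index 6: u0 ∈ [-11/185, 29/185)
j=7 picked index 6: u0 ∈ [-59/370, 21/370)
j=8 picked index 8: u0 ∈ [-8/185, 27/185)
j=9 picked index 8: u0 ∈ [-53/370, 17/370)
intersection: [3/74, 17/370)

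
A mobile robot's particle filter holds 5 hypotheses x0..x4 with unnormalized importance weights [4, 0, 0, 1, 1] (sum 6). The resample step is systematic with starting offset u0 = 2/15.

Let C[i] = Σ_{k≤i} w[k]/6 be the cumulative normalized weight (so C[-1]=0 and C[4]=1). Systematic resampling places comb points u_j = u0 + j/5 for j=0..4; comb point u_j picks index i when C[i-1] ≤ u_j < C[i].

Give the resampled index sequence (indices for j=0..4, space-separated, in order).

C = [2/3, 2/3, 2/3, 5/6, 1]
j=0: u_0=2/15 ∈ [0, 2/3) → index 0
j=1: u_1=1/3 ∈ [0, 2/3) → index 0
j=2: u_2=8/15 ∈ [0, 2/3) → index 0
j=3: u_3=11/15 ∈ [2/3, 5/6) → index 3
j=4: u_4=14/15 ∈ [5/6, 1) → index 4

0 0 0 3 4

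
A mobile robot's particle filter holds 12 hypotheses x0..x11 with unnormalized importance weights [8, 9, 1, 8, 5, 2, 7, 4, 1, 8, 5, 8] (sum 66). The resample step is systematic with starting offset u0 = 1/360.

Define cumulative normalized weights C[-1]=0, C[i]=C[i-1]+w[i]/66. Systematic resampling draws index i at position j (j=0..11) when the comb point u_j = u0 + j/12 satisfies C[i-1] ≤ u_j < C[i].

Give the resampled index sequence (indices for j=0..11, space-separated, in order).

0 0 1 1 3 4 6 6 8 9 10 11

C = [4/33, 17/66, 3/11, 13/33, 31/66, 1/2, 20/33, 2/3, 15/22, 53/66, 29/33, 1]
j=0: u_0=1/360 ∈ [0, 4/33) → index 0
j=1: u_1=31/360 ∈ [0, 4/33) → index 0
j=2: u_2=61/360 ∈ [4/33, 17/66) → index 1
j=3: u_3=91/360 ∈ [4/33, 17/66) → index 1
j=4: u_4=121/360 ∈ [3/11, 13/33) → index 3
j=5: u_5=151/360 ∈ [13/33, 31/66) → index 4
j=6: u_6=181/360 ∈ [1/2, 20/33) → index 6
j=7: u_7=211/360 ∈ [1/2, 20/33) → index 6
j=8: u_8=241/360 ∈ [2/3, 15/22) → index 8
j=9: u_9=271/360 ∈ [15/22, 53/66) → index 9
j=10: u_10=301/360 ∈ [53/66, 29/33) → index 10
j=11: u_11=331/360 ∈ [29/33, 1) → index 11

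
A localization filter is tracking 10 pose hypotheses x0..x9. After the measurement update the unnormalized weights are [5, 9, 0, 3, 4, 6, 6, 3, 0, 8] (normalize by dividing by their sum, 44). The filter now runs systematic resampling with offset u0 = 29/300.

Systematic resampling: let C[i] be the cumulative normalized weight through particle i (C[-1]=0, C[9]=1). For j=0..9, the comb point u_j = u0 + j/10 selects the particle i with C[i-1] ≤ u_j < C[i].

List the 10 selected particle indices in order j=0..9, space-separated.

C = [5/44, 7/22, 7/22, 17/44, 21/44, 27/44, 3/4, 9/11, 9/11, 1]
j=0: u_0=29/300 ∈ [0, 5/44) → index 0
j=1: u_1=59/300 ∈ [5/44, 7/22) → index 1
j=2: u_2=89/300 ∈ [5/44, 7/22) → index 1
j=3: u_3=119/300 ∈ [17/44, 21/44) → index 4
j=4: u_4=149/300 ∈ [21/44, 27/44) → index 5
j=5: u_5=179/300 ∈ [21/44, 27/44) → index 5
j=6: u_6=209/300 ∈ [27/44, 3/4) → index 6
j=7: u_7=239/300 ∈ [3/4, 9/11) → index 7
j=8: u_8=269/300 ∈ [9/11, 1) → index 9
j=9: u_9=299/300 ∈ [9/11, 1) → index 9

0 1 1 4 5 5 6 7 9 9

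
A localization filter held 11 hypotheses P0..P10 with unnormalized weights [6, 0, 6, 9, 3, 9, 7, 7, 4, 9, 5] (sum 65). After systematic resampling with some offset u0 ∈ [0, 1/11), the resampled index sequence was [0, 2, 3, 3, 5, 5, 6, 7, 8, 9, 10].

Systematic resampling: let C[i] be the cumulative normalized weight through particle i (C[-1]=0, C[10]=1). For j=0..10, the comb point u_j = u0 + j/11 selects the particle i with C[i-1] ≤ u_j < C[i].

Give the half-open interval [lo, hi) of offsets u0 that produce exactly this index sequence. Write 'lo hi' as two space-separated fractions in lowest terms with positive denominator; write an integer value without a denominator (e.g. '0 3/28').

2/143 36/715

C = [6/65, 6/65, 12/65, 21/65, 24/65, 33/65, 8/13, 47/65, 51/65, 12/13, 1]
j=0 picked index 0: u0 ∈ [0, 6/65)
j=1 picked index 2: u0 ∈ [1/715, 67/715)
j=2 picked index 3: u0 ∈ [2/715, 101/715)
j=3 picked index 3: u0 ∈ [-63/715, 36/715)
j=4 picked index 5: u0 ∈ [4/715, 103/715)
j=5 picked index 5: u0 ∈ [-61/715, 38/715)
j=6 picked index 6: u0 ∈ [-27/715, 10/143)
j=7 picked index 7: u0 ∈ [-3/143, 62/715)
j=8 picked index 8: u0 ∈ [-3/715, 41/715)
j=9 picked index 9: u0 ∈ [-24/715, 15/143)
j=10 picked index 10: u0 ∈ [2/143, 1/11)
intersection: [2/143, 36/715)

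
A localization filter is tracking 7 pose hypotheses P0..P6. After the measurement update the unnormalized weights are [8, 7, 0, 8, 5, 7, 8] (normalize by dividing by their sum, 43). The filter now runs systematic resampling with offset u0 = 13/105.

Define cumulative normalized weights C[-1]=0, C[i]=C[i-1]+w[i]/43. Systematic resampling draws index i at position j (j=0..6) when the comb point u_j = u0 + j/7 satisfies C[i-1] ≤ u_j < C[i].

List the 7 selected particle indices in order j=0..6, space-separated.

0 1 3 4 5 6 6

C = [8/43, 15/43, 15/43, 23/43, 28/43, 35/43, 1]
j=0: u_0=13/105 ∈ [0, 8/43) → index 0
j=1: u_1=4/15 ∈ [8/43, 15/43) → index 1
j=2: u_2=43/105 ∈ [15/43, 23/43) → index 3
j=3: u_3=58/105 ∈ [23/43, 28/43) → index 4
j=4: u_4=73/105 ∈ [28/43, 35/43) → index 5
j=5: u_5=88/105 ∈ [35/43, 1) → index 6
j=6: u_6=103/105 ∈ [35/43, 1) → index 6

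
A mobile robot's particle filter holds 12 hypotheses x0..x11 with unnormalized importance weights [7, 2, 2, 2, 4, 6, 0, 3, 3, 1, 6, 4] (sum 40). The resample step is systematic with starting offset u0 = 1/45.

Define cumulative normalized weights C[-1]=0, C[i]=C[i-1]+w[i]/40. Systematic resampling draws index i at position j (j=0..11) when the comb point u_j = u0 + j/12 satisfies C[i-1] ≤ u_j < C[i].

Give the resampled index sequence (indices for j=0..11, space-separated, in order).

C = [7/40, 9/40, 11/40, 13/40, 17/40, 23/40, 23/40, 13/20, 29/40, 3/4, 9/10, 1]
j=0: u_0=1/45 ∈ [0, 7/40) → index 0
j=1: u_1=19/180 ∈ [0, 7/40) → index 0
j=2: u_2=17/90 ∈ [7/40, 9/40) → index 1
j=3: u_3=49/180 ∈ [9/40, 11/40) → index 2
j=4: u_4=16/45 ∈ [13/40, 17/40) → index 4
j=5: u_5=79/180 ∈ [17/40, 23/40) → index 5
j=6: u_6=47/90 ∈ [17/40, 23/40) → index 5
j=7: u_7=109/180 ∈ [23/40, 13/20) → index 7
j=8: u_8=31/45 ∈ [13/20, 29/40) → index 8
j=9: u_9=139/180 ∈ [3/4, 9/10) → index 10
j=10: u_10=77/90 ∈ [3/4, 9/10) → index 10
j=11: u_11=169/180 ∈ [9/10, 1) → index 11

0 0 1 2 4 5 5 7 8 10 10 11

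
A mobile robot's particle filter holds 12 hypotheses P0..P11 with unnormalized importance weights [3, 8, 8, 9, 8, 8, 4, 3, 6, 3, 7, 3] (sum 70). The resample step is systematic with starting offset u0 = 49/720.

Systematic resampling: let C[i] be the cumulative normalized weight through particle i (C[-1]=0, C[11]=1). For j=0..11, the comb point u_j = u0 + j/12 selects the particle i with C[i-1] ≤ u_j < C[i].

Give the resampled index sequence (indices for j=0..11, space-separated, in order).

1 1 2 3 4 4 5 6 8 9 10 11

C = [3/70, 11/70, 19/70, 2/5, 18/35, 22/35, 24/35, 51/70, 57/70, 6/7, 67/70, 1]
j=0: u_0=49/720 ∈ [3/70, 11/70) → index 1
j=1: u_1=109/720 ∈ [3/70, 11/70) → index 1
j=2: u_2=169/720 ∈ [11/70, 19/70) → index 2
j=3: u_3=229/720 ∈ [19/70, 2/5) → index 3
j=4: u_4=289/720 ∈ [2/5, 18/35) → index 4
j=5: u_5=349/720 ∈ [2/5, 18/35) → index 4
j=6: u_6=409/720 ∈ [18/35, 22/35) → index 5
j=7: u_7=469/720 ∈ [22/35, 24/35) → index 6
j=8: u_8=529/720 ∈ [51/70, 57/70) → index 8
j=9: u_9=589/720 ∈ [57/70, 6/7) → index 9
j=10: u_10=649/720 ∈ [6/7, 67/70) → index 10
j=11: u_11=709/720 ∈ [67/70, 1) → index 11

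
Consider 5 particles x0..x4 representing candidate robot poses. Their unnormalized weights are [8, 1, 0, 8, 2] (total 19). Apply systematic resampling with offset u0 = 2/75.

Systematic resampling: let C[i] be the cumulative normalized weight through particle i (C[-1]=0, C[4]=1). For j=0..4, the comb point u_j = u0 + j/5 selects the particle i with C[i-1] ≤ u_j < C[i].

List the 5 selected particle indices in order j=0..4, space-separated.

C = [8/19, 9/19, 9/19, 17/19, 1]
j=0: u_0=2/75 ∈ [0, 8/19) → index 0
j=1: u_1=17/75 ∈ [0, 8/19) → index 0
j=2: u_2=32/75 ∈ [8/19, 9/19) → index 1
j=3: u_3=47/75 ∈ [9/19, 17/19) → index 3
j=4: u_4=62/75 ∈ [9/19, 17/19) → index 3

0 0 1 3 3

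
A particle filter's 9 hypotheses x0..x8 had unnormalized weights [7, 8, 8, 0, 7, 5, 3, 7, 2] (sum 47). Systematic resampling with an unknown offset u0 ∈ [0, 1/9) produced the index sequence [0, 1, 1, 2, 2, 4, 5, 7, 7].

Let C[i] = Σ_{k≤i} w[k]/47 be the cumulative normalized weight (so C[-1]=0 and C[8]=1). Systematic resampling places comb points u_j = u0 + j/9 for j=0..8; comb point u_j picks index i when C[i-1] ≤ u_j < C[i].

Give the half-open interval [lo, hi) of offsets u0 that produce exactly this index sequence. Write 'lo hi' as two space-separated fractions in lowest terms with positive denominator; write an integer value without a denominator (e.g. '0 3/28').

16/423 19/423

C = [7/47, 15/47, 23/47, 23/47, 30/47, 35/47, 38/47, 45/47, 1]
j=0 picked index 0: u0 ∈ [0, 7/47)
j=1 picked index 1: u0 ∈ [16/423, 88/423)
j=2 picked index 1: u0 ∈ [-31/423, 41/423)
j=3 picked index 2: u0 ∈ [-2/141, 22/141)
j=4 picked index 2: u0 ∈ [-53/423, 19/423)
j=5 picked index 4: u0 ∈ [-28/423, 35/423)
j=6 picked index 5: u0 ∈ [-4/141, 11/141)
j=7 picked index 7: u0 ∈ [13/423, 76/423)
j=8 picked index 7: u0 ∈ [-34/423, 29/423)
intersection: [16/423, 19/423)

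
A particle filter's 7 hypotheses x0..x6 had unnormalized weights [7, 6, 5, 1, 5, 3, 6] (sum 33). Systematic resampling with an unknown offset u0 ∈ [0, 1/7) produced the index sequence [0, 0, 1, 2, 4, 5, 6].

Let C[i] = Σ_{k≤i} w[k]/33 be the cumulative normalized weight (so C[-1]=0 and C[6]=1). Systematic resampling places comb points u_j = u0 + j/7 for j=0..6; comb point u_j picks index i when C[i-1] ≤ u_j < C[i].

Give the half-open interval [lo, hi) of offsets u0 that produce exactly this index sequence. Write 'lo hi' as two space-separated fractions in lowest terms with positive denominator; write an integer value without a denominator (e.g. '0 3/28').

1/77 16/231

C = [7/33, 13/33, 6/11, 19/33, 8/11, 9/11, 1]
j=0 picked index 0: u0 ∈ [0, 7/33)
j=1 picked index 0: u0 ∈ [-1/7, 16/231)
j=2 picked index 1: u0 ∈ [-17/231, 25/231)
j=3 picked index 2: u0 ∈ [-8/231, 9/77)
j=4 picked index 4: u0 ∈ [1/231, 12/77)
j=5 picked index 5: u0 ∈ [1/77, 8/77)
j=6 picked index 6: u0 ∈ [-3/77, 1/7)
intersection: [1/77, 16/231)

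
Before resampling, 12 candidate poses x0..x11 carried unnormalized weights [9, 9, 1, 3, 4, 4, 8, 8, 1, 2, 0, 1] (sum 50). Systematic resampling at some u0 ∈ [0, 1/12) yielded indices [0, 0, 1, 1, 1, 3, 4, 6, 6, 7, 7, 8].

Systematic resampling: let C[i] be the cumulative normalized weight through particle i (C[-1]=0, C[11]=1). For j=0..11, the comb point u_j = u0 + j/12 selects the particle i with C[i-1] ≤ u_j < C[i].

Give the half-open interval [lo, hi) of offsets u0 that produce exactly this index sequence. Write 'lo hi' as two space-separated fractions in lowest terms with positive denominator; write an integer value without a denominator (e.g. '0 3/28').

1/60 1/50

C = [9/50, 9/25, 19/50, 11/25, 13/25, 3/5, 19/25, 23/25, 47/50, 49/50, 49/50, 1]
j=0 picked index 0: u0 ∈ [0, 9/50)
j=1 picked index 0: u0 ∈ [-1/12, 29/300)
j=2 picked index 1: u0 ∈ [1/75, 29/150)
j=3 picked index 1: u0 ∈ [-7/100, 11/100)
j=4 picked index 1: u0 ∈ [-23/150, 2/75)
j=5 picked index 3: u0 ∈ [-11/300, 7/300)
j=6 picked index 4: u0 ∈ [-3/50, 1/50)
j=7 picked index 6: u0 ∈ [1/60, 53/300)
j=8 picked index 6: u0 ∈ [-1/15, 7/75)
j=9 picked index 7: u0 ∈ [1/100, 17/100)
j=10 picked index 7: u0 ∈ [-11/150, 13/150)
j=11 picked index 8: u0 ∈ [1/300, 7/300)
intersection: [1/60, 1/50)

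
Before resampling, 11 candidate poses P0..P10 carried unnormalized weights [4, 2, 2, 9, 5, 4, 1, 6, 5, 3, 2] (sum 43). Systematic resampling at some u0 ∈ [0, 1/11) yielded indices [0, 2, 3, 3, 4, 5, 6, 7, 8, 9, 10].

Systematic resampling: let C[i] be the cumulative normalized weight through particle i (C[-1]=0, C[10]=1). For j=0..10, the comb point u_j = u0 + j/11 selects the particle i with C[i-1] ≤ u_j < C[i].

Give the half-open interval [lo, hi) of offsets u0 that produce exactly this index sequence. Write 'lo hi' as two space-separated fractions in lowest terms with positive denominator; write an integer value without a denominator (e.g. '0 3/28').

31/473 39/473

C = [4/43, 6/43, 8/43, 17/43, 22/43, 26/43, 27/43, 33/43, 38/43, 41/43, 1]
j=0 picked index 0: u0 ∈ [0, 4/43)
j=1 picked index 2: u0 ∈ [23/473, 45/473)
j=2 picked index 3: u0 ∈ [2/473, 101/473)
j=3 picked index 3: u0 ∈ [-41/473, 58/473)
j=4 picked index 4: u0 ∈ [15/473, 70/473)
j=5 picked index 5: u0 ∈ [27/473, 71/473)
j=6 picked index 6: u0 ∈ [28/473, 39/473)
j=7 picked index 7: u0 ∈ [-4/473, 62/473)
j=8 picked index 8: u0 ∈ [19/473, 74/473)
j=9 picked index 9: u0 ∈ [31/473, 64/473)
j=10 picked index 10: u0 ∈ [21/473, 1/11)
intersection: [31/473, 39/473)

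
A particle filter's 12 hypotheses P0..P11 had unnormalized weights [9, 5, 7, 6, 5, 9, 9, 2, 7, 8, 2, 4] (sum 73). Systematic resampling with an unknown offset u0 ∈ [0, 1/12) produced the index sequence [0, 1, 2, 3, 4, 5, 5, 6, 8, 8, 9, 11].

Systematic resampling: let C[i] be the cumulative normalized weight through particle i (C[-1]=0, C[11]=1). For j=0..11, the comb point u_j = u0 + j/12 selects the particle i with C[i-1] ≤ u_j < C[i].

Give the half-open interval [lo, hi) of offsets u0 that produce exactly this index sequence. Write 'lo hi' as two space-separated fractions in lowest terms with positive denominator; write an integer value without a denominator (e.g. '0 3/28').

C = [9/73, 14/73, 21/73, 27/73, 32/73, 41/73, 50/73, 52/73, 59/73, 67/73, 69/73, 1]
j=0 picked index 0: u0 ∈ [0, 9/73)
j=1 picked index 1: u0 ∈ [35/876, 95/876)
j=2 picked index 2: u0 ∈ [11/438, 53/438)
j=3 picked index 3: u0 ∈ [11/292, 35/292)
j=4 picked index 4: u0 ∈ [8/219, 23/219)
j=5 picked index 5: u0 ∈ [19/876, 127/876)
j=6 picked index 5: u0 ∈ [-9/146, 9/146)
j=7 picked index 6: u0 ∈ [-19/876, 89/876)
j=8 picked index 8: u0 ∈ [10/219, 31/219)
j=9 picked index 8: u0 ∈ [-11/292, 17/292)
j=10 picked index 9: u0 ∈ [-11/438, 37/438)
j=11 picked index 11: u0 ∈ [25/876, 1/12)
intersection: [10/219, 17/292)

10/219 17/292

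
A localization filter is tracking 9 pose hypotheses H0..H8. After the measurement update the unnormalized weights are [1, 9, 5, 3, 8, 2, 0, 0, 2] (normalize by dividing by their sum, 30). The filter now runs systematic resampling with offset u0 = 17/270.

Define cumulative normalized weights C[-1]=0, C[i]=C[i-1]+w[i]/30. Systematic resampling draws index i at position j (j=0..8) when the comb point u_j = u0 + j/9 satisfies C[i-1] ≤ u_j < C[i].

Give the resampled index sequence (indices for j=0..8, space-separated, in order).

1 1 1 2 3 4 4 4 8

C = [1/30, 1/3, 1/2, 3/5, 13/15, 14/15, 14/15, 14/15, 1]
j=0: u_0=17/270 ∈ [1/30, 1/3) → index 1
j=1: u_1=47/270 ∈ [1/30, 1/3) → index 1
j=2: u_2=77/270 ∈ [1/30, 1/3) → index 1
j=3: u_3=107/270 ∈ [1/3, 1/2) → index 2
j=4: u_4=137/270 ∈ [1/2, 3/5) → index 3
j=5: u_5=167/270 ∈ [3/5, 13/15) → index 4
j=6: u_6=197/270 ∈ [3/5, 13/15) → index 4
j=7: u_7=227/270 ∈ [3/5, 13/15) → index 4
j=8: u_8=257/270 ∈ [14/15, 1) → index 8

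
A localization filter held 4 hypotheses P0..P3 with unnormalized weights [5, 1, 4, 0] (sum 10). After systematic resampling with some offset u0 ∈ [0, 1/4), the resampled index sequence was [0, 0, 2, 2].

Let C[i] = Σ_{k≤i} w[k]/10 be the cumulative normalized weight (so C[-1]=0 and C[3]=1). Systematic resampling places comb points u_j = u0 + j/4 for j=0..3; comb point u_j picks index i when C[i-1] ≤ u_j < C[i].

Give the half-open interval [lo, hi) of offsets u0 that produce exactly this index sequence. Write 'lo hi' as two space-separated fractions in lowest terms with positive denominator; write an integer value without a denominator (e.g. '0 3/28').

1/10 1/4

C = [1/2, 3/5, 1, 1]
j=0 picked index 0: u0 ∈ [0, 1/2)
j=1 picked index 0: u0 ∈ [-1/4, 1/4)
j=2 picked index 2: u0 ∈ [1/10, 1/2)
j=3 picked index 2: u0 ∈ [-3/20, 1/4)
intersection: [1/10, 1/4)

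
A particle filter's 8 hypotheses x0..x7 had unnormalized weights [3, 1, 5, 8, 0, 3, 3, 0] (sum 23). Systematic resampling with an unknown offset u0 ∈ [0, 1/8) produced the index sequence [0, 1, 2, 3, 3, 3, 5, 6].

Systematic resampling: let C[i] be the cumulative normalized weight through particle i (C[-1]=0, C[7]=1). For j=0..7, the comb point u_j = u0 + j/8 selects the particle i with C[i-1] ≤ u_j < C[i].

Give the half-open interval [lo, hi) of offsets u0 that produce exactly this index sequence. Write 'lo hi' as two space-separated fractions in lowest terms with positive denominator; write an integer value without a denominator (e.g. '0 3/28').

3/184 9/184

C = [3/23, 4/23, 9/23, 17/23, 17/23, 20/23, 1, 1]
j=0 picked index 0: u0 ∈ [0, 3/23)
j=1 picked index 1: u0 ∈ [1/184, 9/184)
j=2 picked index 2: u0 ∈ [-7/92, 13/92)
j=3 picked index 3: u0 ∈ [3/184, 67/184)
j=4 picked index 3: u0 ∈ [-5/46, 11/46)
j=5 picked index 3: u0 ∈ [-43/184, 21/184)
j=6 picked index 5: u0 ∈ [-1/92, 11/92)
j=7 picked index 6: u0 ∈ [-1/184, 1/8)
intersection: [3/184, 9/184)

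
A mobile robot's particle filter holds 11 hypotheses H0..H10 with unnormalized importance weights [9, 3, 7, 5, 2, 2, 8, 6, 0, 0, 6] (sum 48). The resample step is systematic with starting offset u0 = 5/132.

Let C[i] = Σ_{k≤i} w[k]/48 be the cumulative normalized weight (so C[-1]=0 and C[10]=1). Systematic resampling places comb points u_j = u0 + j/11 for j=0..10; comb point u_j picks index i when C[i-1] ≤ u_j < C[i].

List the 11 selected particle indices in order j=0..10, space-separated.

0 0 1 2 3 3 6 6 7 7 10

C = [3/16, 1/4, 19/48, 1/2, 13/24, 7/12, 3/4, 7/8, 7/8, 7/8, 1]
j=0: u_0=5/132 ∈ [0, 3/16) → index 0
j=1: u_1=17/132 ∈ [0, 3/16) → index 0
j=2: u_2=29/132 ∈ [3/16, 1/4) → index 1
j=3: u_3=41/132 ∈ [1/4, 19/48) → index 2
j=4: u_4=53/132 ∈ [19/48, 1/2) → index 3
j=5: u_5=65/132 ∈ [19/48, 1/2) → index 3
j=6: u_6=7/12 ∈ [7/12, 3/4) → index 6
j=7: u_7=89/132 ∈ [7/12, 3/4) → index 6
j=8: u_8=101/132 ∈ [3/4, 7/8) → index 7
j=9: u_9=113/132 ∈ [3/4, 7/8) → index 7
j=10: u_10=125/132 ∈ [7/8, 1) → index 10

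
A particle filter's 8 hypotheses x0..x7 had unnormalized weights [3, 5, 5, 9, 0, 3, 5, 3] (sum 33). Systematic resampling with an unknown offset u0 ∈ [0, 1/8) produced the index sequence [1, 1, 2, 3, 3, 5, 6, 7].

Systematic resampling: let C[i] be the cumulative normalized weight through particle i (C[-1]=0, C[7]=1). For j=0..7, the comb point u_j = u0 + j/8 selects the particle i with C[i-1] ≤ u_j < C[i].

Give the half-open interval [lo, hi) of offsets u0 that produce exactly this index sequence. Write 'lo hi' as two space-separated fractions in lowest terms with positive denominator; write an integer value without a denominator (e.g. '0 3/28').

1/11 31/264

C = [1/11, 8/33, 13/33, 2/3, 2/3, 25/33, 10/11, 1]
j=0 picked index 1: u0 ∈ [1/11, 8/33)
j=1 picked index 1: u0 ∈ [-3/88, 31/264)
j=2 picked index 2: u0 ∈ [-1/132, 19/132)
j=3 picked index 3: u0 ∈ [5/264, 7/24)
j=4 picked index 3: u0 ∈ [-7/66, 1/6)
j=5 picked index 5: u0 ∈ [1/24, 35/264)
j=6 picked index 6: u0 ∈ [1/132, 7/44)
j=7 picked index 7: u0 ∈ [3/88, 1/8)
intersection: [1/11, 31/264)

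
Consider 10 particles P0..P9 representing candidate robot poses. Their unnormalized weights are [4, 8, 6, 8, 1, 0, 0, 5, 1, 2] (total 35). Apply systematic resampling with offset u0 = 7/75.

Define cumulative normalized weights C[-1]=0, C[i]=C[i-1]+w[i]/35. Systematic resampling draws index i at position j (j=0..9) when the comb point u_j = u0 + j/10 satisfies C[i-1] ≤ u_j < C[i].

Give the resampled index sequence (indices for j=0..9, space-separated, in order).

0 1 1 2 2 3 3 7 7 9

C = [4/35, 12/35, 18/35, 26/35, 27/35, 27/35, 27/35, 32/35, 33/35, 1]
j=0: u_0=7/75 ∈ [0, 4/35) → index 0
j=1: u_1=29/150 ∈ [4/35, 12/35) → index 1
j=2: u_2=22/75 ∈ [4/35, 12/35) → index 1
j=3: u_3=59/150 ∈ [12/35, 18/35) → index 2
j=4: u_4=37/75 ∈ [12/35, 18/35) → index 2
j=5: u_5=89/150 ∈ [18/35, 26/35) → index 3
j=6: u_6=52/75 ∈ [18/35, 26/35) → index 3
j=7: u_7=119/150 ∈ [27/35, 32/35) → index 7
j=8: u_8=67/75 ∈ [27/35, 32/35) → index 7
j=9: u_9=149/150 ∈ [33/35, 1) → index 9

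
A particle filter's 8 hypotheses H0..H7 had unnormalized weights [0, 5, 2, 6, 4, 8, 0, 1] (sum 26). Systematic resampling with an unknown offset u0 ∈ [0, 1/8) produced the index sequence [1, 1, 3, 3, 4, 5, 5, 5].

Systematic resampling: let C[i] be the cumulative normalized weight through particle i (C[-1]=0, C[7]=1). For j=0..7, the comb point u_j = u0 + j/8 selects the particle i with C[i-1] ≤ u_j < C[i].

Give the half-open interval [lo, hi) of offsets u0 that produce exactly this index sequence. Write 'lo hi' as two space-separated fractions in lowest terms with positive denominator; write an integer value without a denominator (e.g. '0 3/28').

C = [0, 5/26, 7/26, 1/2, 17/26, 25/26, 25/26, 1]
j=0 picked index 1: u0 ∈ [0, 5/26)
j=1 picked index 1: u0 ∈ [-1/8, 7/104)
j=2 picked index 3: u0 ∈ [1/52, 1/4)
j=3 picked index 3: u0 ∈ [-11/104, 1/8)
j=4 picked index 4: u0 ∈ [0, 2/13)
j=5 picked index 5: u0 ∈ [3/104, 35/104)
j=6 picked index 5: u0 ∈ [-5/52, 11/52)
j=7 picked index 5: u0 ∈ [-23/104, 9/104)
intersection: [3/104, 7/104)

3/104 7/104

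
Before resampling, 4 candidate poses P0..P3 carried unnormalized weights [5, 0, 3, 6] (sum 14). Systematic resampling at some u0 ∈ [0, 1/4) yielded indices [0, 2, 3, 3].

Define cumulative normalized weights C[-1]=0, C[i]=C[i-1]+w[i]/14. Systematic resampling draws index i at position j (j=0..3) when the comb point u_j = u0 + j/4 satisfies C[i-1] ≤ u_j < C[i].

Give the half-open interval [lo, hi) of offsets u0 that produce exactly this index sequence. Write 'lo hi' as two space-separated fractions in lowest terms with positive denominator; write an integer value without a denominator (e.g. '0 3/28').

C = [5/14, 5/14, 4/7, 1]
j=0 picked index 0: u0 ∈ [0, 5/14)
j=1 picked index 2: u0 ∈ [3/28, 9/28)
j=2 picked index 3: u0 ∈ [1/14, 1/2)
j=3 picked index 3: u0 ∈ [-5/28, 1/4)
intersection: [3/28, 1/4)

3/28 1/4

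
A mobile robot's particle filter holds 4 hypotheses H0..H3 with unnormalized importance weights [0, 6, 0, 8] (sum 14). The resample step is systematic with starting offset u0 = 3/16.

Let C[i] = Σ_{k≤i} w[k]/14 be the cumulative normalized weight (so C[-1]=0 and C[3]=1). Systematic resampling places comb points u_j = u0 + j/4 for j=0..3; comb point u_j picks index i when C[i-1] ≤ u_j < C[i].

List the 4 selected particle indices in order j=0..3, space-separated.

C = [0, 3/7, 3/7, 1]
j=0: u_0=3/16 ∈ [0, 3/7) → index 1
j=1: u_1=7/16 ∈ [3/7, 1) → index 3
j=2: u_2=11/16 ∈ [3/7, 1) → index 3
j=3: u_3=15/16 ∈ [3/7, 1) → index 3

1 3 3 3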